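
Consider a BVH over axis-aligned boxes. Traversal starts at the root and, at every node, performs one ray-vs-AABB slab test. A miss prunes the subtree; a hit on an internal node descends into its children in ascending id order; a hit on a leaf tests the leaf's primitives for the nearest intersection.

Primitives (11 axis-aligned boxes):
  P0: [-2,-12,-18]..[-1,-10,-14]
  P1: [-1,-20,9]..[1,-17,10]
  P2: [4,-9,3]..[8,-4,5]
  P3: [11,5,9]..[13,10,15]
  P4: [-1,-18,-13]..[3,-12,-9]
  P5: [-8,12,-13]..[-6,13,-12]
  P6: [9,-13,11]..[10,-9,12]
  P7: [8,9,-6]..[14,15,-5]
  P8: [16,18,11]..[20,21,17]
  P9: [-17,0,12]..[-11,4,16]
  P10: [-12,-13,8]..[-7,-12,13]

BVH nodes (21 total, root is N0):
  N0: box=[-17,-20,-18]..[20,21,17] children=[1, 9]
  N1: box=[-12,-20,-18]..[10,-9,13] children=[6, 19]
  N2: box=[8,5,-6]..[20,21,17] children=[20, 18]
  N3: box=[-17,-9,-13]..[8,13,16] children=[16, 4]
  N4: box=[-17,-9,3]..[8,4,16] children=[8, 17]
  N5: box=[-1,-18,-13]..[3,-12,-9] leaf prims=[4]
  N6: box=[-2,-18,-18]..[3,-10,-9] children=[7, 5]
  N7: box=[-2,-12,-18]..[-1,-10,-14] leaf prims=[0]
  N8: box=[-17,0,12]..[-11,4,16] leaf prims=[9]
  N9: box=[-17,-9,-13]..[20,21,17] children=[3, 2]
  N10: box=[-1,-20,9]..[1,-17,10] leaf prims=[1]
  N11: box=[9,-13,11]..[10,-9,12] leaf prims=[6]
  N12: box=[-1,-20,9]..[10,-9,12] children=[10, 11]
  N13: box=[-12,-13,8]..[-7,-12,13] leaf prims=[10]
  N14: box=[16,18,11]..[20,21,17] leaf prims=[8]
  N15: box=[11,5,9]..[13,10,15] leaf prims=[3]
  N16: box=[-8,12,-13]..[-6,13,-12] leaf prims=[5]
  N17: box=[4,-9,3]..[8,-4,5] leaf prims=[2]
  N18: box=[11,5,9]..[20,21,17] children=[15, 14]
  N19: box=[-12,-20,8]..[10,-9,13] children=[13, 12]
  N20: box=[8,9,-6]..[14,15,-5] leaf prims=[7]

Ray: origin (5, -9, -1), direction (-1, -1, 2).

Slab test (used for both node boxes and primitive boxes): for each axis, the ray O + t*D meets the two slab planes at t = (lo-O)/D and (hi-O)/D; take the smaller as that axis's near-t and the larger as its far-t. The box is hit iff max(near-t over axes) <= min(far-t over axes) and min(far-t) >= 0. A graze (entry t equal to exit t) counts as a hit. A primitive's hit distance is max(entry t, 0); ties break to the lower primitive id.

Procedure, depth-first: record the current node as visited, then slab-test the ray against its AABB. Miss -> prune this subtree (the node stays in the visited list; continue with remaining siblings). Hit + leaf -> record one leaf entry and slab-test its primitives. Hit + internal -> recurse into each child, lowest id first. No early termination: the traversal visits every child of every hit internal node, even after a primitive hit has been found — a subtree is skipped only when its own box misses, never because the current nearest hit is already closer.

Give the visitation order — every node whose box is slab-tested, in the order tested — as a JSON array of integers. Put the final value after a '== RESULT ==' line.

Walk:
N0 x:[-15,22] y:[-30,11] z:[-17/2,9] -> hit [-17/2,9], descend [1, 9]
  N1 x:[-5,17] y:[0,11] z:[-17/2,7] -> hit [0,7], descend [6, 19]
    N6 x:[2,7] y:[1,9] z:[-17/2,-4] -> miss, prune
    N19 x:[-5,17] y:[0,11] z:[9/2,7] -> hit [9/2,7], descend [12, 13]
      N12 x:[-5,6] y:[0,11] z:[5,13/2] -> hit [5,6], descend [10, 11]
        N10 x:[4,6] y:[8,11] z:[5,11/2] -> miss, prune
        N11 x:[-5,-4] y:[0,4] z:[6,13/2] -> miss, prune
      N13 x:[12,17] y:[3,4] z:[9/2,7] -> miss, prune
  N9 x:[-15,22] y:[-30,0] z:[-6,9] -> hit [-6,0], descend [2, 3]
    N2 x:[-15,-3] y:[-30,-14] z:[-5/2,9] -> miss, prune
    N3 x:[-3,22] y:[-22,0] z:[-6,17/2] -> hit [-3,0], descend [4, 16]
      N4 x:[-3,22] y:[-13,0] z:[2,17/2] -> miss, prune
      N16 x:[11,13] y:[-22,-21] z:[-6,-11/2] -> miss, prune

order=[0, 1, 6, 19, 12, 10, 11, 13, 9, 2, 3, 4, 16]  |boxes|=13  |leaves|=0  hit=miss

== RESULT ==
[0, 1, 6, 19, 12, 10, 11, 13, 9, 2, 3, 4, 16]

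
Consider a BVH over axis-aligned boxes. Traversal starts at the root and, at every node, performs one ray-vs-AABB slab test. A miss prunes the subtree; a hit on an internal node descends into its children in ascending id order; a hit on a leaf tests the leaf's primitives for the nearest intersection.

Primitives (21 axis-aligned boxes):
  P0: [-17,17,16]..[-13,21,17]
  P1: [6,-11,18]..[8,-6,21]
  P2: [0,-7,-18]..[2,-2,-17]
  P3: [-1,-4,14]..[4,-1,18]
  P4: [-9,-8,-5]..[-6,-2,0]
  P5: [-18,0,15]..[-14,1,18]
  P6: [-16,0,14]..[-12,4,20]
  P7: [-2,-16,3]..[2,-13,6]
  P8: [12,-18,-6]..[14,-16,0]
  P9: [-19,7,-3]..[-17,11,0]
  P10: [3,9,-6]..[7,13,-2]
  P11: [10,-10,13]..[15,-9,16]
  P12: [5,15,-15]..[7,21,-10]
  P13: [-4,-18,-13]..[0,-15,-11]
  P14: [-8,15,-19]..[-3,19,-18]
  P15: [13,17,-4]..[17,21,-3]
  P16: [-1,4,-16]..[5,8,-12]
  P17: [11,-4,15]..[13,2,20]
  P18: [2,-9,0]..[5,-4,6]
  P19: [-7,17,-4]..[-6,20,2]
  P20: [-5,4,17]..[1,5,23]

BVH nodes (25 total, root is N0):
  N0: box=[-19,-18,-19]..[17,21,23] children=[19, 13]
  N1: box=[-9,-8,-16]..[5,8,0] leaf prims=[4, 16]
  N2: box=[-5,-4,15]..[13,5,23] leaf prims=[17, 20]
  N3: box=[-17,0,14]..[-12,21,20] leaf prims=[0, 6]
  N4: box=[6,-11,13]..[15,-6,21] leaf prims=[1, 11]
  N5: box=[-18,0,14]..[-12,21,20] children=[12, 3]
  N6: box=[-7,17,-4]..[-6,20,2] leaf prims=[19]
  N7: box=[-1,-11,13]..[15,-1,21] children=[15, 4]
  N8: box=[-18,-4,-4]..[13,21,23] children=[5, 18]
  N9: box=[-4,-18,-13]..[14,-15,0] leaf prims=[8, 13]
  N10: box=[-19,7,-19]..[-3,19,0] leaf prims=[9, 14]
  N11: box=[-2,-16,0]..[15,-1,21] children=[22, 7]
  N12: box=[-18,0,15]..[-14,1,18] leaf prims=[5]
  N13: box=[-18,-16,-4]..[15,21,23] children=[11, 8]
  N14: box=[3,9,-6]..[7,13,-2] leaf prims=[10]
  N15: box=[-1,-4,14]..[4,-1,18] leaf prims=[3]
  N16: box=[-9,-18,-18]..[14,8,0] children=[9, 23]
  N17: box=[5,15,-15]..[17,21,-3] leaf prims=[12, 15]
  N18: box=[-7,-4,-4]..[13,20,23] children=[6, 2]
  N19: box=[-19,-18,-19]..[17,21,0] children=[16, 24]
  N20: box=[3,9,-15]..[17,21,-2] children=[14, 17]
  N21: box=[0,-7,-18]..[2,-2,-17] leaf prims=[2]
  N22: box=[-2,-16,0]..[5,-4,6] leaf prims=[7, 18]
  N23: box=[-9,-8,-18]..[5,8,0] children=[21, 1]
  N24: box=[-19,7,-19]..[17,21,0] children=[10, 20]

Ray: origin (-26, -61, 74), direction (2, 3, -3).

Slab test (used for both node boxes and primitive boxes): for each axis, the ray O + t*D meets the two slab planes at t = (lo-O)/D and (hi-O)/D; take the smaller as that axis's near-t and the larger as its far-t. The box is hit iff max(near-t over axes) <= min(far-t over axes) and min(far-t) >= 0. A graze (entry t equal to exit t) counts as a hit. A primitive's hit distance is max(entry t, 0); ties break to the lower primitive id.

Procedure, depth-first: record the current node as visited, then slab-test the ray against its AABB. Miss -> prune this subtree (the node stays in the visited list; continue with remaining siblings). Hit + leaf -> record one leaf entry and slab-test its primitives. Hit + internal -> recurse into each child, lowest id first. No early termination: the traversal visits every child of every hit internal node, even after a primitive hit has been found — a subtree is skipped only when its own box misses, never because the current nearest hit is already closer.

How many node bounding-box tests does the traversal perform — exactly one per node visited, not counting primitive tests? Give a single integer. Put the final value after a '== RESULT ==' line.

Traverse from the root:
N0 x:[7/2,43/2] y:[43/3,82/3] z:[17,31] -> hit [17,43/2], descend [13, 19]
  N13 x:[4,41/2] y:[15,82/3] z:[17,26] -> hit [17,41/2], descend [8, 11]
    N8 x:[4,39/2] y:[19,82/3] z:[17,26] -> hit [19,39/2], descend [5, 18]
      N5 x:[4,7] y:[61/3,82/3] z:[18,20] -> miss, prune
      N18 x:[19/2,39/2] y:[19,27] z:[17,26] -> hit [19,39/2], descend [2, 6]
        N2 x:[21/2,39/2] y:[19,22] z:[17,59/3] -> hit [19,39/2] leaf, test {P17@t=19, P20(miss)}
        N6 x:[19/2,10] y:[26,27] z:[24,26] -> miss, prune
    N11 x:[12,41/2] y:[15,20] z:[53/3,74/3] -> hit [53/3,20], descend [7, 22]
      N7 x:[25/2,41/2] y:[50/3,20] z:[53/3,61/3] -> hit [53/3,20], descend [4, 15]
        N4 x:[16,41/2] y:[50/3,55/3] z:[53/3,61/3] -> hit [53/3,55/3] leaf, test {P1(miss), P11(miss)}
        N15 x:[25/2,15] y:[19,20] z:[56/3,20] -> miss, prune
      N22 x:[12,31/2] y:[15,19] z:[68/3,74/3] -> miss, prune
  N19 x:[7/2,43/2] y:[43/3,82/3] z:[74/3,31] -> miss, prune

13 AABB tests over nodes [0, 13, 8, 5, 18, 2, 6, 11, 7, 4, 15, 22, 19]; 2 leaves entered; closest P17.

== RESULT ==
13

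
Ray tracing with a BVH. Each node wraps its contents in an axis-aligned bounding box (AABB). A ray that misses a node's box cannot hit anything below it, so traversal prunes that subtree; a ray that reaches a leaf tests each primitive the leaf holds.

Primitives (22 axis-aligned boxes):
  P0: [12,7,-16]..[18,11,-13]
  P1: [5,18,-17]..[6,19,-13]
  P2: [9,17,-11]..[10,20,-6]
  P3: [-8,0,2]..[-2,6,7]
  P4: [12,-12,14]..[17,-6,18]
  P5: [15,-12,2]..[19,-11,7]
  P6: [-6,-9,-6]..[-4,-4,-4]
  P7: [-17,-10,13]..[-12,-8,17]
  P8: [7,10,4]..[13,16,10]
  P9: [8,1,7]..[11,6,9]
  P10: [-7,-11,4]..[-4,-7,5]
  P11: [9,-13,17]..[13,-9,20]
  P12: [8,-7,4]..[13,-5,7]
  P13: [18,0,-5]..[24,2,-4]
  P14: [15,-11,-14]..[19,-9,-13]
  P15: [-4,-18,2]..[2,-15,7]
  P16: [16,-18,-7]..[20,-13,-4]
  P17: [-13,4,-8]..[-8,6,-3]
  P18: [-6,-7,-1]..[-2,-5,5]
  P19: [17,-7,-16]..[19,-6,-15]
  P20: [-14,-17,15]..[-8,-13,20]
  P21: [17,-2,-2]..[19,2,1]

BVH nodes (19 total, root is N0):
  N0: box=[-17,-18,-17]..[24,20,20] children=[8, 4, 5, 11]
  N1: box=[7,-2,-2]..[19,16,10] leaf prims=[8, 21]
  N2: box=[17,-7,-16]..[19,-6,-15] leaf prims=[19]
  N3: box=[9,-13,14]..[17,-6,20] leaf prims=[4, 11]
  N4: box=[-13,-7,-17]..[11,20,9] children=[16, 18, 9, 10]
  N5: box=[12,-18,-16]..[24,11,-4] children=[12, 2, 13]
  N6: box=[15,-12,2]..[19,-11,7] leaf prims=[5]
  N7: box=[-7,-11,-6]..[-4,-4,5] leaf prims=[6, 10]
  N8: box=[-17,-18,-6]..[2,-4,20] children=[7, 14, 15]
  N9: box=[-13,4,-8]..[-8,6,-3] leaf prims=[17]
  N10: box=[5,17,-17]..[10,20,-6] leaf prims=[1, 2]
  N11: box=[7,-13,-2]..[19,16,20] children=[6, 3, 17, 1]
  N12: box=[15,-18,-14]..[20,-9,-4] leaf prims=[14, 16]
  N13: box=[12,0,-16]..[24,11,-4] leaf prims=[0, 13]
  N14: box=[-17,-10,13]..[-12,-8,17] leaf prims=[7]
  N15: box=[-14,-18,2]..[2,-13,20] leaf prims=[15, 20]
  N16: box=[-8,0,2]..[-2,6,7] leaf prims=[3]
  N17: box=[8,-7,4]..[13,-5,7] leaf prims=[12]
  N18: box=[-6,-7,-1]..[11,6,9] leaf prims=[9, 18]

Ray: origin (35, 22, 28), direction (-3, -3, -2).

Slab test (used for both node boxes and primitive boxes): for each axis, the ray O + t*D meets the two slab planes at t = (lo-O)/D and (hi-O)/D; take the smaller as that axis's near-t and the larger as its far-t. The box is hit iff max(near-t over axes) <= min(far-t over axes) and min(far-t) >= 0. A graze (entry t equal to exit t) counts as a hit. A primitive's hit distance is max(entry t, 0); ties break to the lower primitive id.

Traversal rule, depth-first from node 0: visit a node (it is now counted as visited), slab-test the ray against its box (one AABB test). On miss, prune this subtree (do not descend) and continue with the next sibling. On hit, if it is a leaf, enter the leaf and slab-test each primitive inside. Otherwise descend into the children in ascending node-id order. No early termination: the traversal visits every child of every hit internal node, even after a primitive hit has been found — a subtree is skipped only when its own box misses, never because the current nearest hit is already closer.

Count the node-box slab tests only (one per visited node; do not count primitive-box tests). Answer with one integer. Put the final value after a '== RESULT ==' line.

Trace the traversal:
N0 x:[11/3,52/3] y:[2/3,40/3] z:[4,45/2] -> hit [4,40/3], descend [4, 5, 8, 11]
  N4 x:[8,16] y:[2/3,29/3] z:[19/2,45/2] -> hit [19/2,29/3], descend [9, 10, 16, 18]
    N9 x:[43/3,16] y:[16/3,6] z:[31/2,18] -> miss, prune
    N10 x:[25/3,10] y:[2/3,5/3] z:[17,45/2] -> miss, prune
    N16 x:[37/3,43/3] y:[16/3,22/3] z:[21/2,13] -> miss, prune
    N18 x:[8,41/3] y:[16/3,29/3] z:[19/2,29/2] -> hit [19/2,29/3] leaf, test {P9(miss), P18(miss)}
  N5 x:[11/3,23/3] y:[11/3,40/3] z:[16,22] -> miss, prune
  N8 x:[11,52/3] y:[26/3,40/3] z:[4,17] -> hit [11,40/3], descend [7, 14, 15]
    N7 x:[13,14] y:[26/3,11] z:[23/2,17] -> miss, prune
    N14 x:[47/3,52/3] y:[10,32/3] z:[11/2,15/2] -> miss, prune
    N15 x:[11,49/3] y:[35/3,40/3] z:[4,13] -> hit [35/3,13] leaf, test {P15@t=37/3, P20(miss)}
  N11 x:[16/3,28/3] y:[2,35/3] z:[4,15] -> hit [16/3,28/3], descend [1, 3, 6, 17]
    N1 x:[16/3,28/3] y:[2,8] z:[9,15] -> miss, prune
    N3 x:[6,26/3] y:[28/3,35/3] z:[4,7] -> miss, prune
    N6 x:[16/3,20/3] y:[11,34/3] z:[21/2,13] -> miss, prune
    N17 x:[22/3,9] y:[9,29/3] z:[21/2,12] -> miss, prune

16 AABB tests over nodes [0, 4, 9, 10, 16, 18, 5, 8, 7, 14, 15, 11, 1, 3, 6, 17]; 2 leaves entered; closest P15.

== RESULT ==
16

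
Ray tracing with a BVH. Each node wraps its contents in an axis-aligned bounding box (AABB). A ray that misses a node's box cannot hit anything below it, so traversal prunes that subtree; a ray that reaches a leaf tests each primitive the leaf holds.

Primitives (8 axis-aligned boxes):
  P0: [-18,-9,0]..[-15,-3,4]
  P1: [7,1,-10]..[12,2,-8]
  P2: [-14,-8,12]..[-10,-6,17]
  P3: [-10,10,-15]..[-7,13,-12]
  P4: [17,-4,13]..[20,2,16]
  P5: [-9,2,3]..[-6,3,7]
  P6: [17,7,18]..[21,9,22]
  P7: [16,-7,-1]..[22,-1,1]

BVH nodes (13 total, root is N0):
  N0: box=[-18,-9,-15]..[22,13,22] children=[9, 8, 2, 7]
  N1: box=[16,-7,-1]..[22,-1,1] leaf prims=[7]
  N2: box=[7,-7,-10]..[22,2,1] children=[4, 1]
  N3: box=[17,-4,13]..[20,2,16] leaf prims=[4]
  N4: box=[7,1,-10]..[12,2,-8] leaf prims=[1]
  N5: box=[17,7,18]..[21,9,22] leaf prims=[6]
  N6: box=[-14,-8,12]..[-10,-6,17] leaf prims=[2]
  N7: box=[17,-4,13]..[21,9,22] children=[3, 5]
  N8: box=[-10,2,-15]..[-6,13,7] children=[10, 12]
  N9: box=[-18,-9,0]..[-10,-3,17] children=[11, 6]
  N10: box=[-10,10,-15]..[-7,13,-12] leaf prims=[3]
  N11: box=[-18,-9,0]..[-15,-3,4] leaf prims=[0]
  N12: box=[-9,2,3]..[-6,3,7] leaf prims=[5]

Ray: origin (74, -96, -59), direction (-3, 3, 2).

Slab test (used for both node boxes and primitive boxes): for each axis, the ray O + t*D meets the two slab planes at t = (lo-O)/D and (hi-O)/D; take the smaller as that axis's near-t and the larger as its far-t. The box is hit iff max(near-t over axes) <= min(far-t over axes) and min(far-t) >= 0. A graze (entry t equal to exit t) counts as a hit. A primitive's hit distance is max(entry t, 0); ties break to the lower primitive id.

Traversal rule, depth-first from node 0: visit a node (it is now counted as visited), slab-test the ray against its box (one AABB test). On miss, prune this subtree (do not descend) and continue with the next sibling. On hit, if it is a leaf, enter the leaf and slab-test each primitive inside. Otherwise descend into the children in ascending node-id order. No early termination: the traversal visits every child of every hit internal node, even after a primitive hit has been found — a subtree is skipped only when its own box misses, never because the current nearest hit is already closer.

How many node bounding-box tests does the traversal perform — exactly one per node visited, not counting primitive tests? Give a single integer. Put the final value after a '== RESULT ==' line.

Trace the traversal:
N0 x:[52/3,92/3] y:[29,109/3] z:[22,81/2] -> hit [29,92/3], descend [2, 7, 8, 9]
  N2 x:[52/3,67/3] y:[89/3,98/3] z:[49/2,30] -> miss, prune
  N7 x:[53/3,19] y:[92/3,35] z:[36,81/2] -> miss, prune
  N8 x:[80/3,28] y:[98/3,109/3] z:[22,33] -> miss, prune
  N9 x:[28,92/3] y:[29,31] z:[59/2,38] -> hit [59/2,92/3], descend [6, 11]
    N6 x:[28,88/3] y:[88/3,30] z:[71/2,38] -> miss, prune
    N11 x:[89/3,92/3] y:[29,31] z:[59/2,63/2] -> hit [89/3,92/3] leaf, test {P0@t=89/3}

7 AABB tests over nodes [0, 2, 7, 8, 9, 6, 11]; 1 leaf entered; closest P0.

== RESULT ==
7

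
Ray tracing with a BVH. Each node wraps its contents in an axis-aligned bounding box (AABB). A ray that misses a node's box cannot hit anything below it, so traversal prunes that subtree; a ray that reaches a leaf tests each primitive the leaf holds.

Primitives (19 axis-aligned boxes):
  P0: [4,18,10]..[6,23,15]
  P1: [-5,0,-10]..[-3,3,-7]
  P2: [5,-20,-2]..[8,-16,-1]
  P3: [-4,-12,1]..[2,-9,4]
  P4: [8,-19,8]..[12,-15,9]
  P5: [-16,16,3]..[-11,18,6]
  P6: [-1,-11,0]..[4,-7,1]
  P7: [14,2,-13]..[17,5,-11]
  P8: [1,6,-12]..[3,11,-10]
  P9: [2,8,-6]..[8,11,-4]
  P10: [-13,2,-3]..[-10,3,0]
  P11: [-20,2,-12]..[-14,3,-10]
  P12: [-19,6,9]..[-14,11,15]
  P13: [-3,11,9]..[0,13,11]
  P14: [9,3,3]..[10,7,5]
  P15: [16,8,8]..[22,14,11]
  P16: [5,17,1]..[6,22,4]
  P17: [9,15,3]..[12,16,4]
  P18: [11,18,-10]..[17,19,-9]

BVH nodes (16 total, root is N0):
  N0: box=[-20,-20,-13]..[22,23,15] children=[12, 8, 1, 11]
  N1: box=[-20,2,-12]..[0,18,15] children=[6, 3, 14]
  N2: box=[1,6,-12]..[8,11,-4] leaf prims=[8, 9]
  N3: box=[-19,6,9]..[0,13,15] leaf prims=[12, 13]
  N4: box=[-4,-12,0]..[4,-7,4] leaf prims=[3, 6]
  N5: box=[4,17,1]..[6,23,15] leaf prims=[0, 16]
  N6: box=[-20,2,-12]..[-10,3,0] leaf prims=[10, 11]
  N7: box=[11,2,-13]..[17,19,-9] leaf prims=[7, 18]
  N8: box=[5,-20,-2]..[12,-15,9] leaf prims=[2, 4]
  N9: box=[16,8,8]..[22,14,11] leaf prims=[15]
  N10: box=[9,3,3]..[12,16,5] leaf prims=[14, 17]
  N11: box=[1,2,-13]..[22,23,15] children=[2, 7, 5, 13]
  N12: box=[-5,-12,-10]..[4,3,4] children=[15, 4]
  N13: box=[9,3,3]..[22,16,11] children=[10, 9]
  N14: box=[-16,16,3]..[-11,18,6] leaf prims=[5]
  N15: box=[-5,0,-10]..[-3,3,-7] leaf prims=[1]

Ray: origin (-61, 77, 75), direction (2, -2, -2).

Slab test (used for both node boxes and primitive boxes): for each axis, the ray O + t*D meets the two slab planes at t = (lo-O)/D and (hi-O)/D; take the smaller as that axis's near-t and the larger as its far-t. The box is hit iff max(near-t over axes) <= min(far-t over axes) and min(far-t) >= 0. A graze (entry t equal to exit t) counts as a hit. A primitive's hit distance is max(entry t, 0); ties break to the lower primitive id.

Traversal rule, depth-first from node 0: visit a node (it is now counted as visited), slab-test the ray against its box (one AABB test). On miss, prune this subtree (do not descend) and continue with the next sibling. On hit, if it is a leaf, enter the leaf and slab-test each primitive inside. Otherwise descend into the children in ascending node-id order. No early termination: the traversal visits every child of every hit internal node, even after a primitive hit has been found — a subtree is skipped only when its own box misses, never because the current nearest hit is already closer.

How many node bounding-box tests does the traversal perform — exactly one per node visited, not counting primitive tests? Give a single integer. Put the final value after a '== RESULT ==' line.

Traverse from the root:
N0 x:[41/2,83/2] y:[27,97/2] z:[30,44] -> hit [30,83/2], descend [1, 8, 11, 12]
  N1 x:[41/2,61/2] y:[59/2,75/2] z:[30,87/2] -> hit [30,61/2], descend [3, 6, 14]
    N3 x:[21,61/2] y:[32,71/2] z:[30,33] -> miss, prune
    N6 x:[41/2,51/2] y:[37,75/2] z:[75/2,87/2] -> miss, prune
    N14 x:[45/2,25] y:[59/2,61/2] z:[69/2,36] -> miss, prune
  N8 x:[33,73/2] y:[46,97/2] z:[33,77/2] -> miss, prune
  N11 x:[31,83/2] y:[27,75/2] z:[30,44] -> hit [31,75/2], descend [2, 5, 7, 13]
    N2 x:[31,69/2] y:[33,71/2] z:[79/2,87/2] -> miss, prune
    N5 x:[65/2,67/2] y:[27,30] z:[30,37] -> miss, prune
    N7 x:[36,39] y:[29,75/2] z:[42,44] -> miss, prune
    N13 x:[35,83/2] y:[61/2,37] z:[32,36] -> hit [35,36], descend [9, 10]
      N9 x:[77/2,83/2] y:[63/2,69/2] z:[32,67/2] -> miss, prune
      N10 x:[35,73/2] y:[61/2,37] z:[35,36] -> hit [35,36] leaf, test {P14@t=35, P17(miss)}
  N12 x:[28,65/2] y:[37,89/2] z:[71/2,85/2] -> miss, prune

Summary -> nodes [0, 1, 3, 6, 14, 8, 11, 2, 5, 7, 13, 9, 10, 12]; box-tests=14; leaf-entries=1; first=P14

== RESULT ==
14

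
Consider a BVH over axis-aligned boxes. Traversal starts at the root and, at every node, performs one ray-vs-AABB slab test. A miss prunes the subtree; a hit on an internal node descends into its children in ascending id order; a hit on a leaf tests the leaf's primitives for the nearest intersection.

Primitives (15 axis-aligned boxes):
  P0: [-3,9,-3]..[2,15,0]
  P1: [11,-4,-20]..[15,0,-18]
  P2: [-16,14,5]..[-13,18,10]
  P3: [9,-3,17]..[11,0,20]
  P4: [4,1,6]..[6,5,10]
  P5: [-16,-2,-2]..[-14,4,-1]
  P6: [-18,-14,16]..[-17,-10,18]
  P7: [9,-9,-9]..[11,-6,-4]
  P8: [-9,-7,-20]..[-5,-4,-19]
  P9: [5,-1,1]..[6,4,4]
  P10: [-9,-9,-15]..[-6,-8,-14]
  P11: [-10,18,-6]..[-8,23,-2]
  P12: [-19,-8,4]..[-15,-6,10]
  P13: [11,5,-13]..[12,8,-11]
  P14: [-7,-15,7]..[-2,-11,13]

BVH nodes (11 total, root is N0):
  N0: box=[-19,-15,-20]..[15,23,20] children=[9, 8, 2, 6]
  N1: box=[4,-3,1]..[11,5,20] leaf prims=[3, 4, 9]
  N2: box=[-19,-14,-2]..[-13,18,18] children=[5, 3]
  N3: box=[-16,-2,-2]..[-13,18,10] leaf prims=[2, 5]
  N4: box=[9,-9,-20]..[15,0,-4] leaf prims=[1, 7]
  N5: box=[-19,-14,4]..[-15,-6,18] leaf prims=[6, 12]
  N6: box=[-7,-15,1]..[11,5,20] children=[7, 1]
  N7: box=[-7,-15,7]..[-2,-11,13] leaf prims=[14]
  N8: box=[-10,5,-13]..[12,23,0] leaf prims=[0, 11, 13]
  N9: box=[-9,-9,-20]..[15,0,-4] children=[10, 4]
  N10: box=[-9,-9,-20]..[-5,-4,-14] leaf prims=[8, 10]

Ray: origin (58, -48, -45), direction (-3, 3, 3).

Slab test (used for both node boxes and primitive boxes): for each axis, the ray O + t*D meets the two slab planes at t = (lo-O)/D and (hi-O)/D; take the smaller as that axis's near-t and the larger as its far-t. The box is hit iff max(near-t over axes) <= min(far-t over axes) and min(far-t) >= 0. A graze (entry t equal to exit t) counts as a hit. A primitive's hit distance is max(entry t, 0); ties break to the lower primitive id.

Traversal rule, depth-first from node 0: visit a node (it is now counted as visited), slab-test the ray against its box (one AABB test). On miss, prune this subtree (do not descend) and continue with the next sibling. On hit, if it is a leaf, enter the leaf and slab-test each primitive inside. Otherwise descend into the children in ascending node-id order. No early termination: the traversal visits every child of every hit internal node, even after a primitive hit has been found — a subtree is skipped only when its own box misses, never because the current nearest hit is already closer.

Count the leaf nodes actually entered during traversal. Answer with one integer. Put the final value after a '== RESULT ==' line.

Trace the traversal:
N0 x:[43/3,77/3] y:[11,71/3] z:[25/3,65/3] -> hit [43/3,65/3], descend [2, 6, 8, 9]
  N2 x:[71/3,77/3] y:[34/3,22] z:[43/3,21] -> miss, prune
  N6 x:[47/3,65/3] y:[11,53/3] z:[46/3,65/3] -> hit [47/3,53/3], descend [1, 7]
    N1 x:[47/3,18] y:[15,53/3] z:[46/3,65/3] -> hit [47/3,53/3] leaf, test {P3(miss), P4@t=52/3, P9(miss)}
    N7 x:[20,65/3] y:[11,37/3] z:[52/3,58/3] -> miss, prune
  N8 x:[46/3,68/3] y:[53/3,71/3] z:[32/3,15] -> miss, prune
  N9 x:[43/3,67/3] y:[13,16] z:[25/3,41/3] -> miss, prune

order=[0, 2, 6, 1, 7, 8, 9]  |boxes|=7  |leaves|=1  hit=P4

== RESULT ==
1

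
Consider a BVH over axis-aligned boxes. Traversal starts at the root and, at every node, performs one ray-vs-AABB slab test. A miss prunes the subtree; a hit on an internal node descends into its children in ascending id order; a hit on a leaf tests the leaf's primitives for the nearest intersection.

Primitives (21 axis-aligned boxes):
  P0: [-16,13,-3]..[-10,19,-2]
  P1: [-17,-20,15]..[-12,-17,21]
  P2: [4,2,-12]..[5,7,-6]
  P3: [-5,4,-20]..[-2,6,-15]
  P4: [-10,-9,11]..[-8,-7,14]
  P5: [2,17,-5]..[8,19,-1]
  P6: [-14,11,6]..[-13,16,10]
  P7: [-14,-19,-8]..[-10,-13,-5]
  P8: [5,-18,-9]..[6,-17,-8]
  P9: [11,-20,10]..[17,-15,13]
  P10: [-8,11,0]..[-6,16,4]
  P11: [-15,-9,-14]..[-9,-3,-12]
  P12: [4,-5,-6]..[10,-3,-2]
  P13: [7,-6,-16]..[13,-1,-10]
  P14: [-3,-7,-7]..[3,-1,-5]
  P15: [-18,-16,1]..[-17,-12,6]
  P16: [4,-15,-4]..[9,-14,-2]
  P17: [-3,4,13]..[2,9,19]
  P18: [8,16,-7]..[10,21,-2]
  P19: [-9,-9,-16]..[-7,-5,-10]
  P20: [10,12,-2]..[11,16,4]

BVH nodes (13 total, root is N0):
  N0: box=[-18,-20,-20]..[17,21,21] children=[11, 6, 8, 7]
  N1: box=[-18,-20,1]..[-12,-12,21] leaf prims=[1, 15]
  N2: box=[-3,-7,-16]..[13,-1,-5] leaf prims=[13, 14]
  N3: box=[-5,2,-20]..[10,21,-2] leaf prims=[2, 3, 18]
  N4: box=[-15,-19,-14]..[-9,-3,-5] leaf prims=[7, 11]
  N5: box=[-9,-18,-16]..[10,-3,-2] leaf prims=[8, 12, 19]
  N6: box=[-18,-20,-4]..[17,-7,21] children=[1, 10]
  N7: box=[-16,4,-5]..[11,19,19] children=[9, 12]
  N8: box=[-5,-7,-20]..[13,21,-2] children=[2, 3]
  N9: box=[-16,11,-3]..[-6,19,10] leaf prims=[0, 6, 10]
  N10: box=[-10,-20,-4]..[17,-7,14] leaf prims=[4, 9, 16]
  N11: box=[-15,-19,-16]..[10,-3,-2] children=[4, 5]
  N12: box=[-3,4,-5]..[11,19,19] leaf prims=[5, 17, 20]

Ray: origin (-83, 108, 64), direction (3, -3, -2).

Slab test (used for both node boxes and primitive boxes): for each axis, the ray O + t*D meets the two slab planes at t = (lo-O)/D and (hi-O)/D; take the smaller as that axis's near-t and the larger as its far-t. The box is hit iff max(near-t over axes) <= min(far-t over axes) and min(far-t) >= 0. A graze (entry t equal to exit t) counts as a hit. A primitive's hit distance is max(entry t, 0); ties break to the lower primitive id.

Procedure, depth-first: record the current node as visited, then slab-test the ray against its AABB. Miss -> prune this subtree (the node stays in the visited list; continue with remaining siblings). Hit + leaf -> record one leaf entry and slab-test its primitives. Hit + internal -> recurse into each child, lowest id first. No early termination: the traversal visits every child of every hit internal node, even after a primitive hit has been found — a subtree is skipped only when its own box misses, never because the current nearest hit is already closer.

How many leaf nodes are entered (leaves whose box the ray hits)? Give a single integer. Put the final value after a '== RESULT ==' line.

Traverse from the root:
N0 x:[65/3,100/3] y:[29,128/3] z:[43/2,42] -> hit [29,100/3], descend [6, 7, 8, 11]
  N6 x:[65/3,100/3] y:[115/3,128/3] z:[43/2,34] -> miss, prune
  N7 x:[67/3,94/3] y:[89/3,104/3] z:[45/2,69/2] -> hit [89/3,94/3], descend [9, 12]
    N9 x:[67/3,77/3] y:[89/3,97/3] z:[27,67/2] -> miss, prune
    N12 x:[80/3,94/3] y:[89/3,104/3] z:[45/2,69/2] -> hit [89/3,94/3] leaf, test {P5(miss), P17(miss), P20@t=31}
  N8 x:[26,32] y:[29,115/3] z:[33,42] -> miss, prune
  N11 x:[68/3,31] y:[37,127/3] z:[33,40] -> miss, prune

order=[0, 6, 7, 9, 12, 8, 11]  |boxes|=7  |leaves|=1  hit=P20

== RESULT ==
1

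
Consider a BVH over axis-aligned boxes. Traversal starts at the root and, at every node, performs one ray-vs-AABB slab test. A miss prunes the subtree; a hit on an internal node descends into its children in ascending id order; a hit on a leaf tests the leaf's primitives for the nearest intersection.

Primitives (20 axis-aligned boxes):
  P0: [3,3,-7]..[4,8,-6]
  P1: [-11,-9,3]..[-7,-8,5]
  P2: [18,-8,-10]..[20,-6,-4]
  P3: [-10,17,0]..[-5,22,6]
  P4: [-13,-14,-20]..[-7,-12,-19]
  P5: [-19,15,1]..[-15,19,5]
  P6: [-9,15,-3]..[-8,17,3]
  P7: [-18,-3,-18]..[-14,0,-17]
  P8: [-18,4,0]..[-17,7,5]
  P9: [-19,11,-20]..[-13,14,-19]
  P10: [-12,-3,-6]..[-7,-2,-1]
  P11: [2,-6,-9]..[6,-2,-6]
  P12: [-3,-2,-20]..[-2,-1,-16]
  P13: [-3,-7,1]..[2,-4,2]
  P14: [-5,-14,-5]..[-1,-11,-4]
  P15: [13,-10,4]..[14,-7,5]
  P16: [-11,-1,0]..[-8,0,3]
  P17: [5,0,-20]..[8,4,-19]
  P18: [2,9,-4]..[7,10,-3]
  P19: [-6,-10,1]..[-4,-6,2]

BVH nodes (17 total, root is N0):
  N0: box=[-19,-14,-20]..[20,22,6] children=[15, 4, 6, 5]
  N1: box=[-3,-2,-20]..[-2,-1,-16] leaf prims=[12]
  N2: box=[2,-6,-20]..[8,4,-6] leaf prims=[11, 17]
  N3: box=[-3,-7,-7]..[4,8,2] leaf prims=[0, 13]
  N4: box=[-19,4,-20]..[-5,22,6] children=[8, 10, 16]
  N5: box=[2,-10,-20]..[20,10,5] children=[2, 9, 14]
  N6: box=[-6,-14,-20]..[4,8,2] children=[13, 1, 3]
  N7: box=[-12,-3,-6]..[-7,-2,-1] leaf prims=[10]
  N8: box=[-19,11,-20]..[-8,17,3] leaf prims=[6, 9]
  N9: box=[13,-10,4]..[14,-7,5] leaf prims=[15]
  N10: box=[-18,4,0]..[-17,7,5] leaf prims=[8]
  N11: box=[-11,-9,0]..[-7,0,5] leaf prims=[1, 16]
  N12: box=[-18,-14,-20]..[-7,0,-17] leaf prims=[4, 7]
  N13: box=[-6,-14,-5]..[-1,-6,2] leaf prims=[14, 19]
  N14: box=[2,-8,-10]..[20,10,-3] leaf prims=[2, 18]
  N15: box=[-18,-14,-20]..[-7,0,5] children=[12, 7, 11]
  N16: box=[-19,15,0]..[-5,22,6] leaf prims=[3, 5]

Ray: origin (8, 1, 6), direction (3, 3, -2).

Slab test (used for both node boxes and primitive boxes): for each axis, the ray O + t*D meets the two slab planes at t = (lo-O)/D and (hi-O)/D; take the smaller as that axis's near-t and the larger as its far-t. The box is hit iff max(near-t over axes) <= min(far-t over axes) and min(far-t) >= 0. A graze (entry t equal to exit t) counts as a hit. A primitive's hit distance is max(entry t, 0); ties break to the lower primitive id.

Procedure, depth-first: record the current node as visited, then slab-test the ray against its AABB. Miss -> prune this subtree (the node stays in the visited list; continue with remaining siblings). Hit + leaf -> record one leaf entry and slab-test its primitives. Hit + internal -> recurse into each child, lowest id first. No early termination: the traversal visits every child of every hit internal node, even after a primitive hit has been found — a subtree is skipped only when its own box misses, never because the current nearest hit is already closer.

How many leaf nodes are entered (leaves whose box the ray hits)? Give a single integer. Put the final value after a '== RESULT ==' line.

Traverse from the root:
N0 x:[-9,4] y:[-5,7] z:[0,13] -> hit [0,4], descend [4, 5, 6, 15]
  N4 x:[-9,-13/3] y:[1,7] z:[0,13] -> miss, prune
  N5 x:[-2,4] y:[-11/3,3] z:[1/2,13] -> hit [1/2,3], descend [2, 9, 14]
    N2 x:[-2,0] y:[-7/3,1] z:[6,13] -> miss, prune
    N9 x:[5/3,2] y:[-11/3,-8/3] z:[1/2,1] -> miss, prune
    N14 x:[-2,4] y:[-3,3] z:[9/2,8] -> miss, prune
  N6 x:[-14/3,-4/3] y:[-5,7/3] z:[2,13] -> miss, prune
  N15 x:[-26/3,-5] y:[-5,-1/3] z:[1/2,13] -> miss, prune

Summary -> nodes [0, 4, 5, 2, 9, 14, 6, 15]; box-tests=8; leaf-entries=0; first=miss

== RESULT ==
0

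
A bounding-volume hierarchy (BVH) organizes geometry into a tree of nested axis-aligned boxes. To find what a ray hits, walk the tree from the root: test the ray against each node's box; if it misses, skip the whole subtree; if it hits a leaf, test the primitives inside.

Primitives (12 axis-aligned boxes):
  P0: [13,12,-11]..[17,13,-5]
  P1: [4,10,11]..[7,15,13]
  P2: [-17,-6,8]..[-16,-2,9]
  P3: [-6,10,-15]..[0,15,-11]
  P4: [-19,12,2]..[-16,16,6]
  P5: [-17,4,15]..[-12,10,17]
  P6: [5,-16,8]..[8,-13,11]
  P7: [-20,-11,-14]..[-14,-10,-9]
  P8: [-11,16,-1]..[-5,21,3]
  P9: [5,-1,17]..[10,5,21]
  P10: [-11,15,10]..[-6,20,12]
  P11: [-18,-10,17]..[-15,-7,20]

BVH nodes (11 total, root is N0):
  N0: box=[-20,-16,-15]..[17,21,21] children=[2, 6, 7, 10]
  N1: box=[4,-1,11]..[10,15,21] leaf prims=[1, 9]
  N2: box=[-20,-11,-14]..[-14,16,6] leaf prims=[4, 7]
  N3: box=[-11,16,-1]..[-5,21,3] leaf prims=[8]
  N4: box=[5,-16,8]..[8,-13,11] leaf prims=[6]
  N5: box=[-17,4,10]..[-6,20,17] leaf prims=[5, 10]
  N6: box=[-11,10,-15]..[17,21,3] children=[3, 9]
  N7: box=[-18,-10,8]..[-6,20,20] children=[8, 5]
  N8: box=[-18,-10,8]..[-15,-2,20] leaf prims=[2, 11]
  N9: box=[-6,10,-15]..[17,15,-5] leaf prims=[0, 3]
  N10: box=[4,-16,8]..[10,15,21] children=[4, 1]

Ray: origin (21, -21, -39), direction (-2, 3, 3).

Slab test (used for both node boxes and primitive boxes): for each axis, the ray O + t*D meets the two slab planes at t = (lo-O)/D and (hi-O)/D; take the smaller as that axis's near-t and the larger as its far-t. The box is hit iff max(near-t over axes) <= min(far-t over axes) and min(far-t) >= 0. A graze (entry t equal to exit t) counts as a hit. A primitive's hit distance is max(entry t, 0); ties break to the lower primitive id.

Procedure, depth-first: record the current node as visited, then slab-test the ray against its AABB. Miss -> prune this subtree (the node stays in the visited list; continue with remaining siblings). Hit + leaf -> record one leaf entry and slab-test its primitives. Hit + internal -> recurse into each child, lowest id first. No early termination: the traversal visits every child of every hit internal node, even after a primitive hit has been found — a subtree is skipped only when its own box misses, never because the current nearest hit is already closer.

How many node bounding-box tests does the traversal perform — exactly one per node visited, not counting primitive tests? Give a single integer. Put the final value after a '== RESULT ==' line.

Traverse from the root:
N0 x:[2,41/2] y:[5/3,14] z:[8,20] -> hit [8,14], descend [2, 6, 7, 10]
  N2 x:[35/2,41/2] y:[10/3,37/3] z:[25/3,15] -> miss, prune
  N6 x:[2,16] y:[31/3,14] z:[8,14] -> hit [31/3,14], descend [3, 9]
    N3 x:[13,16] y:[37/3,14] z:[38/3,14] -> hit [13,14] leaf, test {P8@t=13}
    N9 x:[2,27/2] y:[31/3,12] z:[8,34/3] -> hit [31/3,34/3] leaf, test {P0(miss), P3(miss)}
  N7 x:[27/2,39/2] y:[11/3,41/3] z:[47/3,59/3] -> miss, prune
  N10 x:[11/2,17/2] y:[5/3,12] z:[47/3,20] -> miss, prune

Visited [0, 2, 6, 3, 9, 7, 10]. Tests: 7 box, 2 leaf. Nearest: P8.

== RESULT ==
7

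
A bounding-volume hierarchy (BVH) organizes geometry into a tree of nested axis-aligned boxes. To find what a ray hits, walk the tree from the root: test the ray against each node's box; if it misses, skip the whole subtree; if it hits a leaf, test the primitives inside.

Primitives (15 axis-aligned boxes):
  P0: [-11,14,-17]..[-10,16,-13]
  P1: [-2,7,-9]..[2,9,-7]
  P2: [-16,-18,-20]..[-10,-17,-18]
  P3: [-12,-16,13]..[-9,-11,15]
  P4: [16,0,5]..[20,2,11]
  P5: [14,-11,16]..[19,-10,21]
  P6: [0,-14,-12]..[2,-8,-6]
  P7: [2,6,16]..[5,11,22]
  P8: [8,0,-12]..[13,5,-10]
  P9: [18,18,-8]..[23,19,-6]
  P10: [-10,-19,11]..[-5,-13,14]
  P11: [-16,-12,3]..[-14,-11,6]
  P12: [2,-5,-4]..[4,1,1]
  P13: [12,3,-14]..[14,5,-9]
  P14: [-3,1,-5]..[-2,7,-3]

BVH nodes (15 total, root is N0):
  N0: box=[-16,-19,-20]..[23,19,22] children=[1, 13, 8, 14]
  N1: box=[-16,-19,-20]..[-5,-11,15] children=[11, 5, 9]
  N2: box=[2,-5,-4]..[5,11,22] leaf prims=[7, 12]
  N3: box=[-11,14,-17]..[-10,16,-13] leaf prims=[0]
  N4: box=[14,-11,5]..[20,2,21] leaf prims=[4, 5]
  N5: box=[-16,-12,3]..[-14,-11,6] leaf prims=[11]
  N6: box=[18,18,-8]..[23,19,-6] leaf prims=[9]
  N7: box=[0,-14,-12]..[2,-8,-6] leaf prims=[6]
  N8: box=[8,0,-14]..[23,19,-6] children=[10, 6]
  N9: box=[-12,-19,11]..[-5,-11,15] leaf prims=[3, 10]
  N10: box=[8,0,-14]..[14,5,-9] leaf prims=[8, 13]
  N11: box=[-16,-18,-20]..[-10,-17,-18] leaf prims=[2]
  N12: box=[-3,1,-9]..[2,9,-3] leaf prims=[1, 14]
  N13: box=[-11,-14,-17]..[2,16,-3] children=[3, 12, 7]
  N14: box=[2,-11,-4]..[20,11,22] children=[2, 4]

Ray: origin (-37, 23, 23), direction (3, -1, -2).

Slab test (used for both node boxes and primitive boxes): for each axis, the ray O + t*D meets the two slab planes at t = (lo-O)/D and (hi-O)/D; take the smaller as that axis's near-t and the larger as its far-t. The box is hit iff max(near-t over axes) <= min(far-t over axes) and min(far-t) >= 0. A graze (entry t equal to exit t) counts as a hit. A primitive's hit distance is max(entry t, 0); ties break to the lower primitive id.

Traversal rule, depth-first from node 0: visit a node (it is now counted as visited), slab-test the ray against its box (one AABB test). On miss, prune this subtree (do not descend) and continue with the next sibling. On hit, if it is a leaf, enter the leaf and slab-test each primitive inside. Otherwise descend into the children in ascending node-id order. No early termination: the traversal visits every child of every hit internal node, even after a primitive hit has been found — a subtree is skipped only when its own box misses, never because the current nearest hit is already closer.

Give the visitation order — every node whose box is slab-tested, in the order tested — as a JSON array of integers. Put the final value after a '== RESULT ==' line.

Traverse from the root:
N0 x:[7,20] y:[4,42] z:[1/2,43/2] -> hit [7,20], descend [1, 8, 13, 14]
  N1 x:[7,32/3] y:[34,42] z:[4,43/2] -> miss, prune
  N8 x:[15,20] y:[4,23] z:[29/2,37/2] -> hit [15,37/2], descend [6, 10]
    N6 x:[55/3,20] y:[4,5] z:[29/2,31/2] -> miss, prune
    N10 x:[15,17] y:[18,23] z:[16,37/2] -> miss, prune
  N13 x:[26/3,13] y:[7,37] z:[13,20] -> hit [13,13], descend [3, 7, 12]
    N3 x:[26/3,9] y:[7,9] z:[18,20] -> miss, prune
    N7 x:[37/3,13] y:[31,37] z:[29/2,35/2] -> miss, prune
    N12 x:[34/3,13] y:[14,22] z:[13,16] -> miss, prune
  N14 x:[13,19] y:[12,34] z:[1/2,27/2] -> hit [13,27/2], descend [2, 4]
    N2 x:[13,14] y:[12,28] z:[1/2,27/2] -> hit [13,27/2] leaf, test {P7(miss), P12(miss)}
    N4 x:[17,19] y:[21,34] z:[1,9] -> miss, prune

order=[0, 1, 8, 6, 10, 13, 3, 7, 12, 14, 2, 4]  |boxes|=12  |leaves|=1  hit=miss

== RESULT ==
[0, 1, 8, 6, 10, 13, 3, 7, 12, 14, 2, 4]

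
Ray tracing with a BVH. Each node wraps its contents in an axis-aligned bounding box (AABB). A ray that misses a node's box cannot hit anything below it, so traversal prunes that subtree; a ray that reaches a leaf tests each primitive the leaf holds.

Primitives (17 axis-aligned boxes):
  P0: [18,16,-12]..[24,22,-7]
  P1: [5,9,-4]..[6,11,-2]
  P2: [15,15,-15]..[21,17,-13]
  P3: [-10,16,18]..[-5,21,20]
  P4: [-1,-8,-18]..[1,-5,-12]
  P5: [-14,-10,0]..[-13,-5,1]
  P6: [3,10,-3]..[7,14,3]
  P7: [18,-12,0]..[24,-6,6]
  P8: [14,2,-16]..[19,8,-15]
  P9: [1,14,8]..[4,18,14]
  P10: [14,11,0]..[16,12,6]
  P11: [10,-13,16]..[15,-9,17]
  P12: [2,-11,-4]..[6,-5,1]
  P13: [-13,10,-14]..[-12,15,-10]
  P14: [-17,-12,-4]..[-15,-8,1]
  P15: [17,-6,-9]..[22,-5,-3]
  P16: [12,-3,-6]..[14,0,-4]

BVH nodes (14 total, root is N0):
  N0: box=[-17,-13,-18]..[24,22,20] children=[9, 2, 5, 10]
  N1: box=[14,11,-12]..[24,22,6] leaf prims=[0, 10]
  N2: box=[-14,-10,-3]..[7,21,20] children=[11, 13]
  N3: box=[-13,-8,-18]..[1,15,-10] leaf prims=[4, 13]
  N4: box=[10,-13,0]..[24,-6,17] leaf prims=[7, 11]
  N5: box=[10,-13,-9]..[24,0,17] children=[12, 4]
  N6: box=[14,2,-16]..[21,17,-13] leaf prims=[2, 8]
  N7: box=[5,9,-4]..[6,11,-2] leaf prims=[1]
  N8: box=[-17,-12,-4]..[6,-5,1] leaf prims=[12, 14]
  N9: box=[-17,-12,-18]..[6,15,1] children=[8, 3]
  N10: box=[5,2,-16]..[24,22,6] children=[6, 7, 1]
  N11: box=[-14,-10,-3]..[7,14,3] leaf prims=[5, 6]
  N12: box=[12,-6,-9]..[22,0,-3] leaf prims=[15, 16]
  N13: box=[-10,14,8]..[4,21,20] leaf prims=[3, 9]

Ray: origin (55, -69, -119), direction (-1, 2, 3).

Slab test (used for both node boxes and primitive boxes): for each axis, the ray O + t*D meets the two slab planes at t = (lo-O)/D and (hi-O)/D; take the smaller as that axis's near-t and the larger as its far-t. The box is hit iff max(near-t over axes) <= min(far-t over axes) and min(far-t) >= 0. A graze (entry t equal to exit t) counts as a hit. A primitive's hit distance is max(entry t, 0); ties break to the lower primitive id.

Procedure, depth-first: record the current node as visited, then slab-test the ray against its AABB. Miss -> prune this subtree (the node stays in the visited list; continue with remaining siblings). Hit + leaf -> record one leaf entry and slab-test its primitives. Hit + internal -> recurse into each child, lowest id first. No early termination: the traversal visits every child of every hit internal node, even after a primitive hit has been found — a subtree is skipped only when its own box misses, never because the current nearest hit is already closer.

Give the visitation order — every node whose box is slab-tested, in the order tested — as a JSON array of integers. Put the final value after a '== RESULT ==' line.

Trace the traversal:
N0 x:[31,72] y:[28,91/2] z:[101/3,139/3] -> hit [101/3,91/2], descend [2, 5, 9, 10]
  N2 x:[48,69] y:[59/2,45] z:[116/3,139/3] -> miss, prune
  N5 x:[31,45] y:[28,69/2] z:[110/3,136/3] -> miss, prune
  N9 x:[49,72] y:[57/2,42] z:[101/3,40] -> miss, prune
  N10 x:[31,50] y:[71/2,91/2] z:[103/3,125/3] -> hit [71/2,125/3], descend [1, 6, 7]
    N1 x:[31,41] y:[40,91/2] z:[107/3,125/3] -> hit [40,41] leaf, test {P0(miss), P10@t=40}
    N6 x:[34,41] y:[71/2,43] z:[103/3,106/3] -> miss, prune
    N7 x:[49,50] y:[39,40] z:[115/3,39] -> miss, prune

8 AABB tests over nodes [0, 2, 5, 9, 10, 1, 6, 7]; 1 leaf entered; closest P10.

== RESULT ==
[0, 2, 5, 9, 10, 1, 6, 7]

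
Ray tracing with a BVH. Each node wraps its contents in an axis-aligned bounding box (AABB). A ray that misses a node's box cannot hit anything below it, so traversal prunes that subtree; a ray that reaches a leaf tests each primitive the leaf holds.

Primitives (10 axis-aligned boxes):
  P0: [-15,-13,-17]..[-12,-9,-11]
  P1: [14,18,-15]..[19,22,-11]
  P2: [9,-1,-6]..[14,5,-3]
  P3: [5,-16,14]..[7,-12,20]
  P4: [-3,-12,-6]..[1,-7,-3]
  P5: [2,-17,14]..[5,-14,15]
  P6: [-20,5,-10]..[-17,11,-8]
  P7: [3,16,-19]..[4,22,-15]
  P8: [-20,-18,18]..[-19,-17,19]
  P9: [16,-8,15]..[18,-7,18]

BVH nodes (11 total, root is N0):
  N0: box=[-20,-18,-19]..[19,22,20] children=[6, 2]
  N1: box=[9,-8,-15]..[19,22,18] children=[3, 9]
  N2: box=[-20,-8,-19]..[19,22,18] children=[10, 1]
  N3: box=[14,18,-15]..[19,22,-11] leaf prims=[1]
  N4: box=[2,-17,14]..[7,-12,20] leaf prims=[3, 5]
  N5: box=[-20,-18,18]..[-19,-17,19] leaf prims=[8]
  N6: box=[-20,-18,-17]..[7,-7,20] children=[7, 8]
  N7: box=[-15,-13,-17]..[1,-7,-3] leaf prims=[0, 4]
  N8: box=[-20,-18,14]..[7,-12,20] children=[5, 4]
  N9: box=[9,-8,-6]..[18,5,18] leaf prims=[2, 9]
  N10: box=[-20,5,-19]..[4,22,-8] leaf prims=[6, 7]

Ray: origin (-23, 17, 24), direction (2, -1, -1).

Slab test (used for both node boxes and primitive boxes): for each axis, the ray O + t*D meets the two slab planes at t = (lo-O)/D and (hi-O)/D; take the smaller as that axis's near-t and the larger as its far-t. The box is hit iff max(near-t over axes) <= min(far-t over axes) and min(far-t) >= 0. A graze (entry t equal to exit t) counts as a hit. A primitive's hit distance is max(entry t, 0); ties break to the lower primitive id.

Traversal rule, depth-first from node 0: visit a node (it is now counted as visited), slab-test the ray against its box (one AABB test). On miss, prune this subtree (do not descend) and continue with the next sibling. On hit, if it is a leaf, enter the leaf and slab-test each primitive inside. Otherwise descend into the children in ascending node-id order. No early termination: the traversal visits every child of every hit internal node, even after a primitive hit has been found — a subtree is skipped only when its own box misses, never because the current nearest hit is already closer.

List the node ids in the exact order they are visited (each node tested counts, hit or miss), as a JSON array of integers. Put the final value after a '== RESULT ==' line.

Traverse from the root:
N0 x:[3/2,21] y:[-5,35] z:[4,43] -> hit [4,21], descend [2, 6]
  N2 x:[3/2,21] y:[-5,25] z:[6,43] -> hit [6,21], descend [1, 10]
    N1 x:[16,21] y:[-5,25] z:[6,39] -> hit [16,21], descend [3, 9]
      N3 x:[37/2,21] y:[-5,-1] z:[35,39] -> miss, prune
      N9 x:[16,41/2] y:[12,25] z:[6,30] -> hit [16,41/2] leaf, test {P2(miss), P9(miss)}
    N10 x:[3/2,27/2] y:[-5,12] z:[32,43] -> miss, prune
  N6 x:[3/2,15] y:[24,35] z:[4,41] -> miss, prune

Summary -> nodes [0, 2, 1, 3, 9, 10, 6]; box-tests=7; leaf-entries=1; first=miss

== RESULT ==
[0, 2, 1, 3, 9, 10, 6]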